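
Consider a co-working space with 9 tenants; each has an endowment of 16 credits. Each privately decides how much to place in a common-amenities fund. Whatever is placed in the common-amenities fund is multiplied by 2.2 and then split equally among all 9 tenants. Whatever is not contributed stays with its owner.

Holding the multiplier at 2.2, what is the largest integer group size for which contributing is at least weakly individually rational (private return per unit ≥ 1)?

Private return per unit is 2.2/(group size), which is ≥ 1 whenever the group size is ≤ 2.2.
The largest such integer is 2.

2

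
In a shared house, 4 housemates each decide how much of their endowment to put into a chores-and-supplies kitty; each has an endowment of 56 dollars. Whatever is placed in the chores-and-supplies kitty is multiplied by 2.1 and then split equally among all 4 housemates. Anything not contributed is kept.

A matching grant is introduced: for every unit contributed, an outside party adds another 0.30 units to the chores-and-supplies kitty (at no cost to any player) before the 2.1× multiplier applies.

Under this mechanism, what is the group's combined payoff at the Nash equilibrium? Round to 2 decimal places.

The effective private return is 2.1 × 1.30 / 4 = 0.6825, which is still under 1, so the mechanism doesn't change anyone's dominant strategy: zero contribution.
At the Nash equilibrium no one contributes; group total payoff = 4 × 56 = 224.

224.00 dollars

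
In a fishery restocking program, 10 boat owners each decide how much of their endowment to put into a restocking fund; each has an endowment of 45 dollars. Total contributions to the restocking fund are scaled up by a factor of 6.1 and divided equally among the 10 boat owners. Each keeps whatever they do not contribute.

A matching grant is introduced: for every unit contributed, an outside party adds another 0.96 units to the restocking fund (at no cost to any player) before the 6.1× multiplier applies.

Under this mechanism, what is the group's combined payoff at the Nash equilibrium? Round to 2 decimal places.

Under the mechanism each unit contributed yields 6.1 × 1.96 / 10 = 1.1956 back to its contributor per unit of net cost, which exceeds 1, making full contribution the dominant choice for everyone.
So the Nash equilibrium is full contribution by all 10; the group earns 6.1 × 1.96 × 450 = 5380.20.

5380.20 dollars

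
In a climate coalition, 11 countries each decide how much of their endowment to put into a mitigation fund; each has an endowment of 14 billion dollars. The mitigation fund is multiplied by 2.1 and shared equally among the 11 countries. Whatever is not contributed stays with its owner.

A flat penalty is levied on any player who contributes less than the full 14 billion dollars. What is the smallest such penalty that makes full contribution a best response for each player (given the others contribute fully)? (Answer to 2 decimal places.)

11.33 billion dollars

Given the others contribute fully, the best deviation is to contribute 0 (any partial contribution still incurs the fine and gives up units whose private return 0.1909 is below 1).
Deviating from 14 to 0 saves 14 billion dollars but forfeits the deviator's share of the drop in the mitigation fund: 2.1/11 × 14 = 2.67.
So the deviation gain is 14 − 2.67 = 11.33, and the fine must be at least 11.33 billion dollars to wipe it out.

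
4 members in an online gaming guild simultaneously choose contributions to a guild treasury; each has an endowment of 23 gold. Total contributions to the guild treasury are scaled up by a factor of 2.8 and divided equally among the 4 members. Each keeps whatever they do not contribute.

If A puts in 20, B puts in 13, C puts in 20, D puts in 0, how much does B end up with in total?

Total contributed: 20 + 13 + 20 + 0 = 53.
Each receives 2.8 × 53 / 4 = 37.10 from the guild treasury.
B keeps 23 − 13 = 10, so B's payoff is 10 + 37.10 = 47.10.

47.10 gold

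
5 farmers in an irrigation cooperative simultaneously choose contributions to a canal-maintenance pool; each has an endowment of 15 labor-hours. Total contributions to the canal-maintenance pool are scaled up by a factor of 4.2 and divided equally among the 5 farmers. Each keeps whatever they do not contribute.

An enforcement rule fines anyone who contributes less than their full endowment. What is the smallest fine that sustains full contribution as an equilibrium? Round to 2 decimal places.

Given the others contribute fully, the best deviation is to contribute 0 (any partial contribution still incurs the fine and gives up units whose private return 0.8400 is below 1).
Deviating from 15 to 0 saves 15 labor-hours but forfeits the deviator's share of the drop in the canal-maintenance pool: 4.2/5 × 15 = 12.60.
So the deviation gain is 15 − 12.60 = 2.40, and the fine must be at least 2.40 labor-hours to wipe it out.

2.40 labor-hours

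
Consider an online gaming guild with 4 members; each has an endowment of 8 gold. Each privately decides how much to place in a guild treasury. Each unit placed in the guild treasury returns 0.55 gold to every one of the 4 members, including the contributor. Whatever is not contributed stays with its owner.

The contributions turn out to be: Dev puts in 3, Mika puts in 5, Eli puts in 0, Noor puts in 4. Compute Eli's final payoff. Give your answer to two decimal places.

14.60 gold

Total contributed: 3 + 5 + 0 + 4 = 12.
Each receives 0.55 × 12 = 6.60 from the guild treasury.
Eli keeps 8 − 0 = 8, so Eli's payoff is 8 + 6.60 = 14.60.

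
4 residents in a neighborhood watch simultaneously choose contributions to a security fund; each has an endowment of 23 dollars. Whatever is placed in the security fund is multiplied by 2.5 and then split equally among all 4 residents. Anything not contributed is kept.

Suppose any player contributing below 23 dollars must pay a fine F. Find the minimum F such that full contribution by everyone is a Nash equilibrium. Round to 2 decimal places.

Given the others contribute fully, the best deviation is to contribute 0 (any partial contribution still incurs the fine and gives up units whose private return 0.6250 is below 1).
Deviating from 23 to 0 saves 23 dollars but forfeits the deviator's share of the drop in the security fund: 2.5/4 × 23 = 14.37.
So the deviation gain is 23 − 14.37 = 8.63, and the fine must be at least 8.63 dollars to wipe it out.

8.63 dollars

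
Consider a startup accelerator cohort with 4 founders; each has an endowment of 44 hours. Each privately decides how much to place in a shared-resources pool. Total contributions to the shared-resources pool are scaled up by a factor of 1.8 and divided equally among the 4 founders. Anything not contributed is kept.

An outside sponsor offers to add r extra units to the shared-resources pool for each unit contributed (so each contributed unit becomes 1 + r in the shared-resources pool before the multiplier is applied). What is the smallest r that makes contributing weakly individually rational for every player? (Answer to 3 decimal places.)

With matching at rate r, one contributed unit becomes (1 + r) in the shared-resources pool and returns 1.8 × (1 + r) / 4 to the contributor.
Setting this equal to 1: 1 + r = 4/1.8 = 2.2222.
So the minimum matching rate is r = 2.2222 − 1 = 1.222.

1.222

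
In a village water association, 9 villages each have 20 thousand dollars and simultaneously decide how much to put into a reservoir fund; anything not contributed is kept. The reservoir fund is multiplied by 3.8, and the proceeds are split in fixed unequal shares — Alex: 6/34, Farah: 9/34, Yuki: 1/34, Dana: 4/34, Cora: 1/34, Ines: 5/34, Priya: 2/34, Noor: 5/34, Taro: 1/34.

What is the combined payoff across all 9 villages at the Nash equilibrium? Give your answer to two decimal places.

236.00 thousand dollars

For player j, contributing a unit is worthwhile iff 3.8 × (j's share) ≥ 1, i.e. iff j's share is at least 0.2632.
The only share above 0.2632 is Farah's 9/34, contributing 20; the remaining 8 contribute 0. Total contributed: 20.
The reservoir fund pays out 3.8 × 20 = 76.00 in total (split across the unequal shares, but the aggregate is all that matters for the group sum).
The 8 free-riders keep 20 each, adding 160. Group total = 160 + 76.00 = 236.00.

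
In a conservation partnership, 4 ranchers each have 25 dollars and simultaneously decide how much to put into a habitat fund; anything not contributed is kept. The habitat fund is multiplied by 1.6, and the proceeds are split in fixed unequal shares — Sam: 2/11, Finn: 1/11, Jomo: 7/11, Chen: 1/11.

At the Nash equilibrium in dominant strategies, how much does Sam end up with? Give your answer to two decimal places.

Each unit j contributes comes back to j as 1.6 × (j's share), so j prefers to contribute only if that share exceeds 1/1.6 = 0.6250; otherwise keeping the unit dominates.
Only Jomo (7/11) clears that bar, contributing 25; the remaining 3 contribute 0. Total contributed: 25.
Sam keeps 25 and receives 1.6 × 25 × 2/11 = 7.27 from the habitat fund, for a payoff of 32.27.

32.27 dollars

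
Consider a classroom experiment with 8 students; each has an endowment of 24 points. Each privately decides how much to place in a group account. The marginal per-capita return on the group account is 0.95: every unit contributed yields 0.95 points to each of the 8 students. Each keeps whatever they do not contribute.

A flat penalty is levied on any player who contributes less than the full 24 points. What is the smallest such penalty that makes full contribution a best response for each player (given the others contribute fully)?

1.20 points

Given the others contribute fully, the best deviation is to contribute 0 (any partial contribution still incurs the fine and gives up units whose private return 0.95 is below 1).
Deviating from 24 to 0 saves 24 points but forfeits the deviator's share of the drop in the group account: 0.95 × 24 = 22.80.
So the deviation gain is 24 − 22.80 = 1.20, and the fine must be at least 1.20 points to wipe it out.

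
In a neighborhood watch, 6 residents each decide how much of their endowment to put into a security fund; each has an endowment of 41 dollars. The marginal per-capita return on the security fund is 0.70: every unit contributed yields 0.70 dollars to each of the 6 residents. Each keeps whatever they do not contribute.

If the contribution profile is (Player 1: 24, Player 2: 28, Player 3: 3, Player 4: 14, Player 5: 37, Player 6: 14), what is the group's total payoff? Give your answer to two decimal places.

Total contributed: 24 + 28 + 3 + 14 + 37 + 14 = 120; total kept: 6 × 41 − 120 = 126.
The security fund pays out 0.70 × 6 × 120 = 504.00 in aggregate.
Group total = 126 + 504.00 = 630.00.

630.00 dollars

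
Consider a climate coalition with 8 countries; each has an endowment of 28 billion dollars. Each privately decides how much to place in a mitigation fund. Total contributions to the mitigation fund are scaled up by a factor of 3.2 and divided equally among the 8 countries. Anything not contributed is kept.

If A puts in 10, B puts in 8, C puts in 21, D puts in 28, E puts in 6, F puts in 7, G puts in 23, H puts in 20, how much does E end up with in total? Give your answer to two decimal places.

Total contributed: 10 + 8 + 21 + 28 + 6 + 7 + 23 + 20 = 123.
Each receives 3.2 × 123 / 8 = 49.20 from the mitigation fund.
E keeps 28 − 6 = 22, so E's payoff is 22 + 49.20 = 71.20.

71.20 billion dollars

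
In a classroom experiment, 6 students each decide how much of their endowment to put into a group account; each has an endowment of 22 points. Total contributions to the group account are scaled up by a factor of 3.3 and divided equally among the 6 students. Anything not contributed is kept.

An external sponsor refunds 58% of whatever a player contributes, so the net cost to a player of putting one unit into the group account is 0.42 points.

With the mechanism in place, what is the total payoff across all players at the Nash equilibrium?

With the mechanism, a contributed unit returns (3.3/6) / 0.42 = 1.3095 per unit of net cost to the contributor — now above 1 — so contributing fully is weakly dominant for every player.
At the Nash equilibrium everyone contributes 22. Group total payoff = 6 × (22 × 0.58 + 3.3 × 22) = 512.16.

512.16 points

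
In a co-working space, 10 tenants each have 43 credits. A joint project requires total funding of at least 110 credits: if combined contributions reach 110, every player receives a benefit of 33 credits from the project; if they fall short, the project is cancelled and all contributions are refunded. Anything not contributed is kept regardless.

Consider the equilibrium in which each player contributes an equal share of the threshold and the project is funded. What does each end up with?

Equal share of the threshold: 110/10 = 11.
At this profile no one gains by cutting their contribution: any cut drops the total below 110, the project is cancelled, contributions are refunded, and the deviator ends with 43, which is less than 43 − 11 + 33 = 65. Contributing more than 11 just wastes the excess. So contributing exactly 11 is a best response.
Each player's payoff: 43 − 11 + 33 = 65.

65 credits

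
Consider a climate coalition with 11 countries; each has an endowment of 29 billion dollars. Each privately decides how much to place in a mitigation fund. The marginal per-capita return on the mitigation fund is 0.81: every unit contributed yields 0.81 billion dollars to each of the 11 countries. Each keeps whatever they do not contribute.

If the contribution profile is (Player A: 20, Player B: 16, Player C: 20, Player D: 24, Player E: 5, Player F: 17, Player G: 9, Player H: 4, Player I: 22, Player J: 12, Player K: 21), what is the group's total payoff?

Total contributed: 20 + 16 + 20 + 24 + 5 + 17 + 9 + 4 + 22 + 12 + 21 = 170; total kept: 11 × 29 − 170 = 149.
The mitigation fund pays out 0.81 × 11 × 170 = 1514.70 in aggregate.
Group total = 149 + 1514.70 = 1663.70.

1663.70 billion dollars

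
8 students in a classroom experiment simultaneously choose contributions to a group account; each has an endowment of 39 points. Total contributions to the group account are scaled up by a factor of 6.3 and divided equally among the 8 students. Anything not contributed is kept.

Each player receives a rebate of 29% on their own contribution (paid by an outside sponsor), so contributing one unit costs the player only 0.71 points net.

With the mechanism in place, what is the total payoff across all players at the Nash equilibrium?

2056.08 points

With the mechanism, a contributed unit returns (6.3/8) / 0.71 = 1.1092 per unit of net cost to the contributor — now above 1 — so contributing fully is weakly dominant for every player.
At the Nash equilibrium everyone contributes 39. Group total payoff = 8 × (39 × 0.29 + 6.3 × 39) = 2056.08.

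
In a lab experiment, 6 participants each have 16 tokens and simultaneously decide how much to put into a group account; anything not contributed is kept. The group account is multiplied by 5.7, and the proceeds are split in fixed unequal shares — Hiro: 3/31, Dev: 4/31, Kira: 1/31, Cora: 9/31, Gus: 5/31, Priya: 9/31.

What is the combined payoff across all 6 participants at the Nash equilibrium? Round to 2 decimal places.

For player j, contributing a unit is worthwhile iff 5.7 × (j's share) ≥ 1, i.e. iff j's share is at least 0.1754.
Cora and Priya clear that bar, contributing 16 each; the remaining 4 contribute 0. Total contributed: 32.
The group account pays out 5.7 × 32 = 182.40 in total (split across the unequal shares, but the aggregate is all that matters for the group sum).
The 4 free-riders keep 16 each, adding 64. Group total = 64 + 182.40 = 246.40.

246.40 tokens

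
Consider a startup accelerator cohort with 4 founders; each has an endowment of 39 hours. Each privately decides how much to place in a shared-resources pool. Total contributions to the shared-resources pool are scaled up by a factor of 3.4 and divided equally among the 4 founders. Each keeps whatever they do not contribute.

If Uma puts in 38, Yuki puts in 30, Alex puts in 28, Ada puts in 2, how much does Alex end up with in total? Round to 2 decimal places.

Total contributed: 38 + 30 + 28 + 2 = 98.
Each receives 3.4 × 98 / 4 = 83.30 from the shared-resources pool.
Alex keeps 39 − 28 = 11, so Alex's payoff is 11 + 83.30 = 94.30.

94.30 hours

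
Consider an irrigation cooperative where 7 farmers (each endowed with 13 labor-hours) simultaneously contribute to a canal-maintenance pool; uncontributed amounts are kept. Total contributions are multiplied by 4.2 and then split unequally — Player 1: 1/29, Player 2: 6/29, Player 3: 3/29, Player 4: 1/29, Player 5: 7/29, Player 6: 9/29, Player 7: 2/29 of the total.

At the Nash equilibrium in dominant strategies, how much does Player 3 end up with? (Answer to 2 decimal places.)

Each unit j contributes comes back to j as 4.2 × (j's share), so j prefers to contribute only if that share exceeds 1/4.2 = 0.2381; otherwise keeping the unit dominates.
Player 5 and Player 6 clear that bar, contributing 13 each; the remaining 5 contribute 0. Total contributed: 26.
Player 3 keeps 13 and receives 4.2 × 26 × 3/29 = 11.30 from the canal-maintenance pool, for a payoff of 24.30.

24.30 labor-hours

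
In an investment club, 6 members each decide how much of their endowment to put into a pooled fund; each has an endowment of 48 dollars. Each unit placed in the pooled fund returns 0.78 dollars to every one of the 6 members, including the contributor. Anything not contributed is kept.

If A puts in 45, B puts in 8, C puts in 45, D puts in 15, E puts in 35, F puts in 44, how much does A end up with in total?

152.76 dollars

Total contributed: 45 + 8 + 45 + 15 + 35 + 44 = 192.
Each receives 0.78 × 192 = 149.76 from the pooled fund.
A keeps 48 − 45 = 3, so A's payoff is 3 + 149.76 = 152.76.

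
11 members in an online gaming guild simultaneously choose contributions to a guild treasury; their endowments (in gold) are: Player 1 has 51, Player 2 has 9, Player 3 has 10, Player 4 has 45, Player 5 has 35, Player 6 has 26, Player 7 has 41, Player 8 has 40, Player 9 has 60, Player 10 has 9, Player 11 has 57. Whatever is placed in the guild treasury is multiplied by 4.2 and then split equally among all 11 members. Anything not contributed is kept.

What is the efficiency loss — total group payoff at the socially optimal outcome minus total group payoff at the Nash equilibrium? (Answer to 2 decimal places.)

The private return per contributed unit is 4.2/11 = 0.3818 < 1 for every player regardless of endowment, so the Nash equilibrium is zero contribution and the group total is Σ E_j = 51 + 9 + 10 + 45 + 35 + 26 + 41 + 40 + 60 + 9 + 57 = 383.
Each contributed unit returns 4.200 to the group, so the social optimum is full contribution by everyone: group total = 4.200 × 383 = 1608.60.
Efficiency loss = (4.200 − 1) × 383 = 1225.60.

1225.60 gold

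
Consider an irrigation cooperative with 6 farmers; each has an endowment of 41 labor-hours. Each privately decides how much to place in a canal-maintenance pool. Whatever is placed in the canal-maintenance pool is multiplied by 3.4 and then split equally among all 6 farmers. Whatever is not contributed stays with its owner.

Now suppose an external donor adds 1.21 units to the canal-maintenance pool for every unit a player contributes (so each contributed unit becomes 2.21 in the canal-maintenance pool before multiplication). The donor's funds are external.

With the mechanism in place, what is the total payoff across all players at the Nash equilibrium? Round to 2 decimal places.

1848.44 labor-hours

With the mechanism, a contributed unit returns 3.4 × 2.21 / 6 = 1.2523 per unit of net cost to the contributor — now above 1 — so contributing fully is weakly dominant for every player.
So the Nash equilibrium is full contribution by all 6; the group earns 3.4 × 2.21 × 246 = 1848.44.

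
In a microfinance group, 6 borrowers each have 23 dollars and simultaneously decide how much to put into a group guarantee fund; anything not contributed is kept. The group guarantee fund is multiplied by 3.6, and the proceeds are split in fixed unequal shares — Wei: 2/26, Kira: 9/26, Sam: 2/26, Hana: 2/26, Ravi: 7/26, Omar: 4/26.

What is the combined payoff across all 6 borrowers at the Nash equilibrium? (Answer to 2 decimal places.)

197.80 dollars

A player with share s gets back 3.6·s per unit contributed, so full contribution is dominant for anyone with s > 1/3.6 = 0.2778 and zero contribution is dominant for anyone below.
Kira alone (share 9/26) is above the threshold, contributing 23; the remaining 5 contribute 0. Total contributed: 23.
The group guarantee fund pays out 3.6 × 23 = 82.80 in total (split across the unequal shares, but the aggregate is all that matters for the group sum).
The 5 free-riders keep 23 each, adding 115. Group total = 115 + 82.80 = 197.80.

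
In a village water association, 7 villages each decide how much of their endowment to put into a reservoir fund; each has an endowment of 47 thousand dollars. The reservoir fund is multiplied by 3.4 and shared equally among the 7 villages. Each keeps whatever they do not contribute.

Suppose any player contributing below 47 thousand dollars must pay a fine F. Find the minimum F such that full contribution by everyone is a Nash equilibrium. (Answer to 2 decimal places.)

24.17 thousand dollars

Given the others contribute fully, the best deviation is to contribute 0 (any partial contribution still incurs the fine and gives up units whose private return 0.4857 is below 1).
Deviating from 47 to 0 saves 47 thousand dollars but forfeits the deviator's share of the drop in the reservoir fund: 3.4/7 × 47 = 22.83.
So the deviation gain is 47 − 22.83 = 24.17, and the fine must be at least 24.17 thousand dollars to wipe it out.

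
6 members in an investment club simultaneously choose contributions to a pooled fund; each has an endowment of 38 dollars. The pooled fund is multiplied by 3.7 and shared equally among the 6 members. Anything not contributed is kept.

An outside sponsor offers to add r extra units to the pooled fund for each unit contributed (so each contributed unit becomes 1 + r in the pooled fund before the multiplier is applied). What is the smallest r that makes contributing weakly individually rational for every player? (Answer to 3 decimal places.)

With matching at rate r, one contributed unit becomes (1 + r) in the pooled fund and returns 3.7 × (1 + r) / 6 to the contributor.
Setting this equal to 1: 1 + r = 6/3.7 = 1.6216.
So the minimum matching rate is r = 1.6216 − 1 = 0.622.

0.622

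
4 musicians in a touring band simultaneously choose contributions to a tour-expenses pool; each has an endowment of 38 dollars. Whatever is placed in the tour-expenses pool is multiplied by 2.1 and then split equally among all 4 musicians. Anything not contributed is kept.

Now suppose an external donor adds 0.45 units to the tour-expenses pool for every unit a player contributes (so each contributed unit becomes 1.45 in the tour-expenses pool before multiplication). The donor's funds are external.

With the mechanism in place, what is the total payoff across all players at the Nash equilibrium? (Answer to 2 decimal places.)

152.00 dollars

The effective private return is 2.1 × 1.45 / 4 = 0.7613, which is still under 1, so the mechanism doesn't change anyone's dominant strategy: zero contribution.
Everyone keeps their endowment and the group total is 4 × 38 = 152.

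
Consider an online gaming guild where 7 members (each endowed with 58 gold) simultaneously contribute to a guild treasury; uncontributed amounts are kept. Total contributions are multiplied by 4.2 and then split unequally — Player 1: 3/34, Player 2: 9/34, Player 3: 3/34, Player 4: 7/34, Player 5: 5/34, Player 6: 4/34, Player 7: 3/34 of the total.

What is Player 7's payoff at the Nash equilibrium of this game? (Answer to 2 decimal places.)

A player with share s gets back 4.2·s per unit contributed, so full contribution is dominant for anyone with s > 1/4.2 = 0.2381 and zero contribution is dominant for anyone below.
The only share above 0.2381 is Player 2's 9/34, contributing 58; the remaining 6 contribute 0. Total contributed: 58.
Player 7 keeps 58 and receives 4.2 × 58 × 3/34 = 21.49 from the guild treasury, for a payoff of 79.49.

79.49 gold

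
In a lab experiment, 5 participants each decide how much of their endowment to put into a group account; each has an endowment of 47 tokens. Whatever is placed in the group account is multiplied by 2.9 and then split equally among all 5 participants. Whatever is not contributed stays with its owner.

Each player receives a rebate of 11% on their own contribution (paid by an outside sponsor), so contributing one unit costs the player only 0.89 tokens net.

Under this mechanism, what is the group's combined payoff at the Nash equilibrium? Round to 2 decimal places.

235.00 tokens

The effective private return is (2.9/5) / 0.89 = 0.6517, which is still under 1, so the mechanism doesn't change anyone's dominant strategy: zero contribution.
Everyone keeps their endowment and the group total is 5 × 47 = 235.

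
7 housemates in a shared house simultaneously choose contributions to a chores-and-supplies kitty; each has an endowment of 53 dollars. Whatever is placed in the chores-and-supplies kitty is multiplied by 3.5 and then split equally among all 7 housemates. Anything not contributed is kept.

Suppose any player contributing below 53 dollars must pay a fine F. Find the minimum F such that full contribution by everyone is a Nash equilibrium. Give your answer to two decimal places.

Given the others contribute fully, the best deviation is to contribute 0 (any partial contribution still incurs the fine and gives up units whose private return 0.5000 is below 1).
Deviating from 53 to 0 saves 53 dollars but forfeits the deviator's share of the drop in the chores-and-supplies kitty: 3.5/7 × 53 = 26.50.
So the deviation gain is 53 − 26.50 = 26.50, and the fine must be at least 26.50 dollars to wipe it out.

26.50 dollars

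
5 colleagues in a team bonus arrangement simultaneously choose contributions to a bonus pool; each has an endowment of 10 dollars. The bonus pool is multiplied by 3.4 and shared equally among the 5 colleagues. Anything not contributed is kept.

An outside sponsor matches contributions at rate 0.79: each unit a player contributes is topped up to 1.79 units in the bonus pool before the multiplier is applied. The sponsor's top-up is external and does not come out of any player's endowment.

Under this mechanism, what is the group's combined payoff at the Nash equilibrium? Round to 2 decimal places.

With the mechanism, a contributed unit returns 3.4 × 1.79 / 5 = 1.2172 per unit of net cost to the contributor — now above 1 — so contributing fully is weakly dominant for every player.
So the Nash equilibrium is full contribution by all 5; the group earns 3.4 × 1.79 × 50 = 304.30.

304.30 dollars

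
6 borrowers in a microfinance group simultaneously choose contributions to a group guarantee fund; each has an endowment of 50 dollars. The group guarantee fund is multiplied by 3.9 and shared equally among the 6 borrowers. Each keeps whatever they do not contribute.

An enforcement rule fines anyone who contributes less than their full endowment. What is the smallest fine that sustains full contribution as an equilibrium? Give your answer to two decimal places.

17.50 dollars

Given the others contribute fully, the best deviation is to contribute 0 (any partial contribution still incurs the fine and gives up units whose private return 0.6500 is below 1).
Deviating from 50 to 0 saves 50 dollars but forfeits the deviator's share of the drop in the group guarantee fund: 3.9/6 × 50 = 32.50.
So the deviation gain is 50 − 32.50 = 17.50, and the fine must be at least 17.50 dollars to wipe it out.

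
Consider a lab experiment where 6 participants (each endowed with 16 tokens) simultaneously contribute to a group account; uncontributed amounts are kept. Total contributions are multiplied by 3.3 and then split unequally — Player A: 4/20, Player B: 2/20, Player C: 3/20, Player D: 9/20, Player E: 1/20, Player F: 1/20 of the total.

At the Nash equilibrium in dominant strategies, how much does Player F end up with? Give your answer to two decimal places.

18.64 tokens

For player j, contributing a unit is worthwhile iff 3.3 × (j's share) ≥ 1, i.e. iff j's share is at least 0.3030.
The only share above 0.3030 is Player D's 9/20, contributing 16; the remaining 5 contribute 0. Total contributed: 16.
Player F keeps 16 and receives 3.3 × 16 × 1/20 = 2.64 from the group account, for a payoff of 18.64.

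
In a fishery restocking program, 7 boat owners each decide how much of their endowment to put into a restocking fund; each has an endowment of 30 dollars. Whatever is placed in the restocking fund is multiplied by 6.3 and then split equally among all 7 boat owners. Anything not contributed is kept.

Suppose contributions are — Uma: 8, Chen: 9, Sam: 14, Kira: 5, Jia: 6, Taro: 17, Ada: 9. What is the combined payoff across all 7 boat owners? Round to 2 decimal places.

570.40 dollars

Total contributed: 8 + 9 + 14 + 5 + 6 + 17 + 9 = 68; total kept: 7 × 30 − 68 = 142.
The restocking fund pays out 6.3 × 68 = 428.40 in aggregate.
Group total = 142 + 428.40 = 570.40.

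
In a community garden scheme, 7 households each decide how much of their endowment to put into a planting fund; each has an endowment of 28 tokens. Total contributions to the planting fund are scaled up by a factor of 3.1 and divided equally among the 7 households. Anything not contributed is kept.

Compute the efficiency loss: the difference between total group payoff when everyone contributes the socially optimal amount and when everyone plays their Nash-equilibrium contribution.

411.60 tokens

Each contributed unit returns 3.1/7 = 0.4429 to its contributor — below 1 — so contributing 0 is dominant for every player. At the Nash equilibrium everyone keeps their 28, and the group total is 7 × 28 = 196.
Each contributed unit returns 3.100 to the group as a whole (0.4429 to each of 7 players), which exceeds 1, so the social optimum is full contribution: group total = 3.100 × 196 = 607.60.
Efficiency loss = 607.60 − 196 = 411.60.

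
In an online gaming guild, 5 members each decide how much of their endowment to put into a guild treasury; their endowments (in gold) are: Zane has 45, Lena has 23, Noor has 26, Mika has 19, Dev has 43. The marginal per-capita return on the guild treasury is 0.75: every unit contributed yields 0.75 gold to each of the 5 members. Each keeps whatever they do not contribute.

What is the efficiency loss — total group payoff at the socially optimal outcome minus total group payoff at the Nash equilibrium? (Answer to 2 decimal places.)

The private return per contributed unit is 0.75 < 1 for everyone, so the Nash equilibrium is zero contribution and the group total is Σ E_j = 45 + 23 + 26 + 19 + 43 = 156.
Each contributed unit returns 3.750 to the group, so the social optimum is full contribution by everyone: group total = 3.750 × 156 = 585.00.
Efficiency loss = (3.750 − 1) × 156 = 429.00.

429.00 gold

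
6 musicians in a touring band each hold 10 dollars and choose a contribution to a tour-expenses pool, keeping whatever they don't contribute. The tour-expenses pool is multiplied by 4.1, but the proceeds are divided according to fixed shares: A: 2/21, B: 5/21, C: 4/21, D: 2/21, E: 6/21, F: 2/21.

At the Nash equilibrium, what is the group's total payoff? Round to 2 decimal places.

91.00 dollars

A player with share s gets back 4.1·s per unit contributed, so full contribution is dominant for anyone with s > 1/4.1 = 0.2439 and zero contribution is dominant for anyone below.
Only E (6/21) clears that bar, contributing 10; the remaining 5 contribute 0. Total contributed: 10.
The tour-expenses pool pays out 4.1 × 10 = 41.00 in total (split across the unequal shares, but the aggregate is all that matters for the group sum).
The 5 free-riders keep 10 each, adding 50. Group total = 50 + 41.00 = 91.00.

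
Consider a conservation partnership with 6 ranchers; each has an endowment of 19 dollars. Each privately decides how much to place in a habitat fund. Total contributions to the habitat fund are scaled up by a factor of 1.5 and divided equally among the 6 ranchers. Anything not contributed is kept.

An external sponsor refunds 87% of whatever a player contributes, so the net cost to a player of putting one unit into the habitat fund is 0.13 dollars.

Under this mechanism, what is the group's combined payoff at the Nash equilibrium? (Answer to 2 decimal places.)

270.18 dollars

Under the mechanism each unit contributed yields (1.5/6) / 0.13 = 1.9231 back to its contributor per unit of net cost, which exceeds 1, making full contribution the dominant choice for everyone.
So the Nash equilibrium is full contribution by all 6; the group earns 6 × (19 × 0.87 + 1.5 × 19) = 270.18.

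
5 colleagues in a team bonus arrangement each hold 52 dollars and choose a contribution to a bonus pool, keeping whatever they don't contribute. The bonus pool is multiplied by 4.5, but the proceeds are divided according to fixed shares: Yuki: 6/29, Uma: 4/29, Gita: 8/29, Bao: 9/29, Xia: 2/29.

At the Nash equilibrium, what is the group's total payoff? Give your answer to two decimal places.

For player j, contributing a unit is worthwhile iff 4.5 × (j's share) ≥ 1, i.e. iff j's share is at least 0.2222.
Gita and Bao are above the threshold, contributing 52 each; the remaining 3 contribute 0. Total contributed: 104.
The bonus pool pays out 4.5 × 104 = 468.00 in total (split across the unequal shares, but the aggregate is all that matters for the group sum).
The 3 free-riders keep 52 each, adding 156. Group total = 156 + 468.00 = 624.00.

624.00 dollars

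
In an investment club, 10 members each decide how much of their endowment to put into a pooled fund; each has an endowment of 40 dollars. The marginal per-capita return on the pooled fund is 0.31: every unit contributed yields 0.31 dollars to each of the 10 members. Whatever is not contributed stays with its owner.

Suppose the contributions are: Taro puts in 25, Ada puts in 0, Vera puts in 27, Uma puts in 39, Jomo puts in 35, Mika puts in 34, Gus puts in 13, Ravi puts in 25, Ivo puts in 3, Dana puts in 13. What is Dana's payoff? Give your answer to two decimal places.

93.34 dollars

Total contributed: 25 + 0 + 27 + 39 + 35 + 34 + 13 + 25 + 3 + 13 = 214.
Each receives 0.31 × 214 = 66.34 from the pooled fund.
Dana keeps 40 − 13 = 27, so Dana's payoff is 27 + 66.34 = 93.34.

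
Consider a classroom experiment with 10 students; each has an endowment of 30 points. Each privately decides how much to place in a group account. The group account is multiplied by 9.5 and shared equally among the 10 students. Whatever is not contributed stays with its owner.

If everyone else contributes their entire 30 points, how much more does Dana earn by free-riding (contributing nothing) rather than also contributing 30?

1.50 points

Switching from a contribution of 30 to 0 lets Dana keep an extra 30 points, but lowers the group account by 30, which costs Dana their own share of that drop: 9.5/10 × 30 = 28.50.
Net gain = 30 − 28.50 = 1.50. The private return per contributed unit (0.9500) is below 1, so free-riding is indeed the best response regardless of what the others do.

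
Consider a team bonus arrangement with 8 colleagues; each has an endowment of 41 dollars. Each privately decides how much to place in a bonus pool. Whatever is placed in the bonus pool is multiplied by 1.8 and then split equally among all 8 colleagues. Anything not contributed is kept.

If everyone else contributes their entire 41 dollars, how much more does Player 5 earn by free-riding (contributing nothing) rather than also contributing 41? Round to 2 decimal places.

Switching from a contribution of 41 to 0 lets Player 5 keep an extra 41 dollars, but lowers the bonus pool by 41, which costs Player 5 their own share of that drop: 1.8/8 × 41 = 9.22.
Net gain = 41 − 9.22 = 31.78. The private return per contributed unit (0.2250) is below 1, so free-riding is indeed the best response regardless of what the others do.

31.78 dollars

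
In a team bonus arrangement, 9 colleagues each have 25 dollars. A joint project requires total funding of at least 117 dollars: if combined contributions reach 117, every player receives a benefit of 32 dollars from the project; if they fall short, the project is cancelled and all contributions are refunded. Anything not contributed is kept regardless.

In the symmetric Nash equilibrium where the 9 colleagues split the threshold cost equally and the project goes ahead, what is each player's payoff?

44 dollars

Equal share of the threshold: 117/9 = 13.
At this profile no one gains by cutting their contribution: any cut drops the total below 117, the project is cancelled, contributions are refunded, and the deviator ends with 25, which is less than 25 − 13 + 32 = 44. Contributing more than 13 just wastes the excess. So contributing exactly 13 is a best response.
Each player's payoff: 25 − 13 + 32 = 44.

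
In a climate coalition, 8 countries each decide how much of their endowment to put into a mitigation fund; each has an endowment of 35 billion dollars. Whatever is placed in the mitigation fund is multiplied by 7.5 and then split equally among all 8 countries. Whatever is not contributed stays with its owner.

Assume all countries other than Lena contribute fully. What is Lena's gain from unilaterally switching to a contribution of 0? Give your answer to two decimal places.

2.19 billion dollars

Switching from a contribution of 35 to 0 lets Lena keep an extra 35 billion dollars, but lowers the mitigation fund by 35, which costs Lena their own share of that drop: 7.5/8 × 35 = 32.81.
Net gain = 35 − 32.81 = 2.19. The private return per contributed unit (0.9375) is below 1, so free-riding is indeed the best response regardless of what the others do.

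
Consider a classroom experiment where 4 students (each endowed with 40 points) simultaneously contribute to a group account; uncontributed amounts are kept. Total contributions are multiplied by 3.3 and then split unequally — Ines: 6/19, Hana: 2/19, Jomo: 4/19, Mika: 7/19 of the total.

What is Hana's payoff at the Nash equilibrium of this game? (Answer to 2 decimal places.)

A player with share s gets back 3.3·s per unit contributed, so full contribution is dominant for anyone with s > 1/3.3 = 0.3030 and zero contribution is dominant for anyone below.
The shares above 0.3030 belong to Ines and Mika, contributing 40 each; the remaining 2 contribute 0. Total contributed: 80.
Hana keeps 40 and receives 3.3 × 80 × 2/19 = 27.79 from the group account, for a payoff of 67.79.

67.79 points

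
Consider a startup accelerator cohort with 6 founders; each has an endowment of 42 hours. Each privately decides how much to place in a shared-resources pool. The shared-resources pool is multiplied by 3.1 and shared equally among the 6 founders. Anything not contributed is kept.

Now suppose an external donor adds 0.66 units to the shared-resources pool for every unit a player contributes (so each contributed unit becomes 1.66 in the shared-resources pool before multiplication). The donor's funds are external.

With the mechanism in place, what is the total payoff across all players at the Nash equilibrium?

Even with the mechanism, each unit contributed returns only 3.1 × 1.66 / 6 = 0.8577 per unit of net cost, so contributing nothing is still dominant.
Everyone keeps their endowment and the group total is 6 × 42 = 252.

252.00 hours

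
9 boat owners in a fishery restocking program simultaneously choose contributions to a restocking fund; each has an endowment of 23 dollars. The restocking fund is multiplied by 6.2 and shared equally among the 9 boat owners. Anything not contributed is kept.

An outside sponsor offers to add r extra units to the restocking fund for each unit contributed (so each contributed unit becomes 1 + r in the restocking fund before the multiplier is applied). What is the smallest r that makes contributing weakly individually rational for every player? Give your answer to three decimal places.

0.452

With matching at rate r, one contributed unit becomes (1 + r) in the restocking fund and returns 6.2 × (1 + r) / 9 to the contributor.
Setting this equal to 1: 1 + r = 9/6.2 = 1.4516.
So the minimum matching rate is r = 1.4516 − 1 = 0.452.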